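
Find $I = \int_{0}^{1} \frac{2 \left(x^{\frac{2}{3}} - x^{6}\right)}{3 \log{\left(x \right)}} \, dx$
$\log{\left(\frac{\sqrt[3]{21} \cdot 5^{\frac{2}{3}}}{21} \right)}$

Consider the one-parameter family: let $I(a) = \int_{0}^{1} \frac{2 \left(- x^{6} + x^{a}\right)}{3 \log{\left(x \right)}} \, dx$.

Since $\dfrac{\partial}{\partial a}\,x^{a} = x^{a} \ln x$, the $\ln x$ in the denominator cancels and
$$\frac{dI}{da} = \int_{0}^{1} \frac{2}{3} x^{a} \, dx = \frac{2}{3} \left[\frac{x^{a+1}}{a+1}\right]_0^1 = \frac{2}{3 \left(a + 1\right)}.$$

Integrating with respect to $a$ gives $I(a) = \frac{2 \log{\left(a + 1 \right)}}{3} - \frac{2 \log{\left(7 \right)}}{3} + C$.

At $a = 6$ the integrand is identically $0$, so $I(6) = 0$. The closed form gives $0$, hence $C = 0$.

Setting $a = \frac{2}{3}$:
$$I = \log{\left(\frac{\sqrt[3]{21} \cdot 5^{\frac{2}{3}}}{21} \right)}.$$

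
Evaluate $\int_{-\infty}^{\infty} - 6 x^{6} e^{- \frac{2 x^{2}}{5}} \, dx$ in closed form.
$- \frac{5625 \sqrt{10} \sqrt{\pi}}{64}$

Start from the elementary integral
$$J(a) = \int_{-\infty}^{\infty} - 6 e^{- a x^{2}} \, dx = - \frac{6 \sqrt{\pi}}{\sqrt{a}}.$$

Differentiating under the integral sign brings down a factor of $(-x^2)$:
$$\frac{dJ}{da} = \int_{-\infty}^{\infty} 6 x^{2} e^{- a x^{2}} \, dx = \frac{3 \sqrt{\pi}}{a^{\frac{3}{2}}}.$$

Repeating $3$ times in total — each differentiation brings down another $(-x^2)$ — gives
$$\frac{d^{3}J}{da^{3}} = \int_{-\infty}^{\infty} 6 x^{6} e^{- a x^{2}} \, dx = \frac{45 \sqrt{\pi}}{4 a^{\frac{7}{2}}},$$
and the integrand here is $(-1)^{3}$ times the target integrand, so $I = (-1)^{3}\,\frac{d^{3}J}{da^{3}} = - \frac{45 \sqrt{\pi}}{4 a^{\frac{7}{2}}}$.

Setting $a = \frac{2}{5}$:
$$I = - \frac{5625 \sqrt{10} \sqrt{\pi}}{64}.$$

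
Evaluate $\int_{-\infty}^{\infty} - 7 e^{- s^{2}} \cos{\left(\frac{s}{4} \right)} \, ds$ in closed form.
$- \frac{7 \sqrt{\pi}}{e^{\frac{1}{64}}}$

Let $b$ denote the cosine frequency and define $I(b) = \int_{-\infty}^{\infty} - 7 e^{- s^{2}} \cos{\left(b s \right)} \, ds$.

Differentiating under the integral sign,
$$I'(b) = \int_{-\infty}^{\infty} 7 s e^{- s^{2}} \sin{\left(b s \right)} \, ds.$$

Integrate $\int_{-\infty}^{\infty} s \sin(b s)\, e^{- s^{2}}\, ds$ by parts with $u = \sin(b s)$ and $dv = s\, e^{- s^{2}}\, ds$, giving $v = - \frac{e^{- s^{2}}}{2}$. The boundary term vanishes and
$$\int_{-\infty}^{\infty} s \sin(b s)\, e^{- s^{2}}\, ds = \frac{b}{2} \int_{-\infty}^{\infty} \cos(b s)\, e^{- s^{2}}\, ds,$$
so $I'(b) = - \frac{b}{2}\, I(b)$.

This is a separable first-order ODE; solving with the initial condition $I(0) = \int_{-\infty}^{\infty} - 7 e^{- s^{2}}\,ds = - 7 \sqrt{\pi}$ gives
$$I(b) = - 7 \sqrt{\pi} e^{- \frac{b^{2}}{4}}.$$

Setting $b = \frac{1}{4}$:
$$I = - \frac{7 \sqrt{\pi}}{e^{\frac{1}{64}}}.$$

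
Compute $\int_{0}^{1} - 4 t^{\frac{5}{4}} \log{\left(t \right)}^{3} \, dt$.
$\frac{2048}{2187}$

Begin with the known integral
$$J(a) = \int_{0}^{1} - 4 t^{a} \, dt = - \frac{4}{a + 1}.$$

Differentiating under the integral sign brings down a factor of $\ln t$:
$$\frac{dJ}{da} = \int_{0}^{1} - 4 t^{a} \log{\left(t \right)} \, dt = \frac{4}{\left(a + 1\right)^{2}}.$$

Repeating $3$ times in total — each differentiation brings down another $\ln t$ — gives
$$\frac{d^{3}J}{da^{3}} = \int_{0}^{1} - 4 t^{a} \log{\left(t \right)}^{3} \, dt = \frac{24}{\left(a + 1\right)^{4}},$$
and the integrand here is exactly the target integrand, so $I = \frac{24}{\left(a + 1\right)^{4}}$.

Setting $a = \frac{5}{4}$:
$$I = \frac{2048}{2187}.$$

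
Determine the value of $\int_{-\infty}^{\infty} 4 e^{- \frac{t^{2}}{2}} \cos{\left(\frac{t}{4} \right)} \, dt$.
$\frac{4 \sqrt{2} \sqrt{\pi}}{e^{\frac{1}{32}}}$

Let $b$ denote the cosine frequency and define $I(b) = \int_{-\infty}^{\infty} 4 e^{- \frac{t^{2}}{2}} \cos{\left(b t \right)} \, dt$.

Differentiating under the integral sign,
$$I'(b) = \int_{-\infty}^{\infty} - 4 t e^{- \frac{t^{2}}{2}} \sin{\left(b t \right)} \, dt.$$

Integrate $\int_{-\infty}^{\infty} t \sin(b t)\, e^{- \frac{t^{2}}{2}}\, dt$ by parts with $u = \sin(b t)$ and $dv = t\, e^{- \frac{t^{2}}{2}}\, dt$, giving $v = - e^{- \frac{t^{2}}{2}}$. The boundary term vanishes and
$$\int_{-\infty}^{\infty} t \sin(b t)\, e^{- \frac{t^{2}}{2}}\, dt = b \int_{-\infty}^{\infty} \cos(b t)\, e^{- \frac{t^{2}}{2}}\, dt,$$
so $I'(b) = - b\, I(b)$.

This is a separable first-order ODE; solving with the initial condition $I(0) = \int_{-\infty}^{\infty} 4 e^{- \frac{t^{2}}{2}}\,dt = 4 \sqrt{2} \sqrt{\pi}$ gives
$$I(b) = 4 \sqrt{2} \sqrt{\pi} e^{- \frac{b^{2}}{2}}.$$

Setting $b = \frac{1}{4}$:
$$I = \frac{4 \sqrt{2} \sqrt{\pi}}{e^{\frac{1}{32}}}.$$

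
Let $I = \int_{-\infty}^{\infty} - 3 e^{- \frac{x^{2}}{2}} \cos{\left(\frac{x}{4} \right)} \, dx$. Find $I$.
$- \frac{3 \sqrt{2} \sqrt{\pi}}{e^{\frac{1}{32}}}$

Define $I(b) = \int_{-\infty}^{\infty} - 3 e^{- \frac{x^{2}}{2}} \cos{\left(b x \right)} \, dx$.

Differentiating under the integral sign,
$$I'(b) = \int_{-\infty}^{\infty} 3 x e^{- \frac{x^{2}}{2}} \sin{\left(b x \right)} \, dx.$$

Integrate $\int_{-\infty}^{\infty} x \sin(b x)\, e^{- \frac{x^{2}}{2}}\, dx$ by parts with $u = \sin(b x)$ and $dv = x\, e^{- \frac{x^{2}}{2}}\, dx$, giving $v = - e^{- \frac{x^{2}}{2}}$. The boundary term vanishes and
$$\int_{-\infty}^{\infty} x \sin(b x)\, e^{- \frac{x^{2}}{2}}\, dx = b \int_{-\infty}^{\infty} \cos(b x)\, e^{- \frac{x^{2}}{2}}\, dx,$$
so $I'(b) = - b\, I(b)$.

This is a separable first-order ODE; solving with the initial condition $I(0) = \int_{-\infty}^{\infty} - 3 e^{- \frac{x^{2}}{2}}\,dx = - 3 \sqrt{2} \sqrt{\pi}$ gives
$$I(b) = - 3 \sqrt{2} \sqrt{\pi} e^{- \frac{b^{2}}{2}}.$$

Setting $b = \frac{1}{4}$:
$$I = - \frac{3 \sqrt{2} \sqrt{\pi}}{e^{\frac{1}{32}}}.$$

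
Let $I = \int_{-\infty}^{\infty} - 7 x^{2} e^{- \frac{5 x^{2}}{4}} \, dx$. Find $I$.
$- \frac{28 \sqrt{5} \sqrt{\pi}}{25}$

Begin with the known integral
$$J(a) = \int_{-\infty}^{\infty} - 7 e^{- a x^{2}} \, dx = - \frac{7 \sqrt{\pi}}{\sqrt{a}}.$$

Differentiating under the integral sign brings down a factor of $(-x^2)$:
$$\frac{dJ}{da} = \int_{-\infty}^{\infty} 7 x^{2} e^{- a x^{2}} \, dx = \frac{7 \sqrt{\pi}}{2 a^{\frac{3}{2}}}.$$

The integral on the left is $-I$, so $I = - \frac{7 \sqrt{\pi}}{2 a^{\frac{3}{2}}}$.

Setting $a = \frac{5}{4}$:
$$I = - \frac{28 \sqrt{5} \sqrt{\pi}}{25}.$$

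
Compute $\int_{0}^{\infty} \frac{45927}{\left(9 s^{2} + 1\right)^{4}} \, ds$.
$\frac{76545 \pi}{32}$

Begin with the known result
$$J(a) = \int_{0}^{\infty} \frac{7}{a^{2} + s^{2}} \, ds = \frac{7 \pi}{2 a}.$$

Differentiating under the integral sign with respect to $a$,
$$\frac{dJ}{da} = \int_{0}^{\infty} - \frac{14 a}{\left(a^{2} + s^{2}\right)^{2}} \, ds = - \frac{7 \pi}{2 a^{2}},$$
so $\int_{0}^{\infty} \frac{7}{\left(a^{2} + s^{2}\right)^{2}} \, ds = \frac{7 \pi}{4 a^{3}}$.

Repeating — each differentiation of $1/(s^2+a^2)^j$ produces $-2ja/(s^2+a^2)^{j+1}$ — and dividing through by $-2ja$ at each step yields, after $3$ differentiations in total,
$$\int_{0}^{\infty} \frac{7}{\left(a^{2} + s^{2}\right)^{4}} \, ds = \frac{35 \pi}{32 a^{7}}.$$

Setting $a = \frac{1}{3}$:
$$I = \frac{76545 \pi}{32}.$$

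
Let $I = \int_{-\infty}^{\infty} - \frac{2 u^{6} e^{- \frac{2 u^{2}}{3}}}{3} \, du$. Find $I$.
$- \frac{135 \sqrt{6} \sqrt{\pi}}{64}$

Consider the simpler parametrised integral
$$J(a) = \int_{-\infty}^{\infty} - \frac{2 e^{- a u^{2}}}{3} \, du = - \frac{2 \sqrt{\pi}}{3 \sqrt{a}}.$$

Differentiating under the integral sign brings down a factor of $(-u^2)$:
$$\frac{dJ}{da} = \int_{-\infty}^{\infty} \frac{2 u^{2} e^{- a u^{2}}}{3} \, du = \frac{\sqrt{\pi}}{3 a^{\frac{3}{2}}}.$$

Repeating $3$ times in total — each differentiation brings down another $(-u^2)$ — gives
$$\frac{d^{3}J}{da^{3}} = \int_{-\infty}^{\infty} \frac{2 u^{6} e^{- a u^{2}}}{3} \, du = \frac{5 \sqrt{\pi}}{4 a^{\frac{7}{2}}},$$
and the integrand here is $(-1)^{3}$ times the target integrand, so $I = (-1)^{3}\,\frac{d^{3}J}{da^{3}} = - \frac{5 \sqrt{\pi}}{4 a^{\frac{7}{2}}}$.

Setting $a = \frac{2}{3}$:
$$I = - \frac{135 \sqrt{6} \sqrt{\pi}}{64}.$$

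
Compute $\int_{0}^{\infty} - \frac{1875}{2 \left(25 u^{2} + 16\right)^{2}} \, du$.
$- \frac{375 \pi}{512}$

Begin with the known result
$$J(a) = \int_{0}^{\infty} - \frac{3}{2 \left(a^{2} + u^{2}\right)} \, du = - \frac{3 \pi}{4 a}.$$

Differentiating under the integral sign with respect to $a$,
$$\frac{dJ}{da} = \int_{0}^{\infty} \frac{3 a}{\left(a^{2} + u^{2}\right)^{2}} \, du = \frac{3 \pi}{4 a^{2}},$$
so $\int_{0}^{\infty} - \frac{3}{2 \left(a^{2} + u^{2}\right)^{2}} \, du = - \frac{3 \pi}{8 a^{3}}$.

Setting $a = \frac{4}{5}$:
$$I = - \frac{375 \pi}{512}.$$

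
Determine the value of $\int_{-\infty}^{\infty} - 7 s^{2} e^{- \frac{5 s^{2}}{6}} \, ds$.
$- \frac{21 \sqrt{30} \sqrt{\pi}}{25}$

Start from the elementary integral
$$J(a) = \int_{-\infty}^{\infty} - 7 e^{- a s^{2}} \, ds = - \frac{7 \sqrt{\pi}}{\sqrt{a}}.$$

Differentiating under the integral sign brings down a factor of $(-s^2)$:
$$\frac{dJ}{da} = \int_{-\infty}^{\infty} 7 s^{2} e^{- a s^{2}} \, ds = \frac{7 \sqrt{\pi}}{2 a^{\frac{3}{2}}}.$$

The integral on the left is $-I$, so $I = - \frac{7 \sqrt{\pi}}{2 a^{\frac{3}{2}}}$.

Setting $a = \frac{5}{6}$:
$$I = - \frac{21 \sqrt{30} \sqrt{\pi}}{25}.$$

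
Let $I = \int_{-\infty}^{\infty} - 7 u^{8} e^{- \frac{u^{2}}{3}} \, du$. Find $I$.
$- \frac{59535 \sqrt{3} \sqrt{\pi}}{16}$

Begin with the known integral
$$J(a) = \int_{-\infty}^{\infty} - 7 e^{- a u^{2}} \, du = - \frac{7 \sqrt{\pi}}{\sqrt{a}}.$$

Differentiating under the integral sign brings down a factor of $(-u^2)$:
$$\frac{dJ}{da} = \int_{-\infty}^{\infty} 7 u^{2} e^{- a u^{2}} \, du = \frac{7 \sqrt{\pi}}{2 a^{\frac{3}{2}}}.$$

Repeating $4$ times in total — each differentiation brings down another $(-u^2)$ — gives
$$\frac{d^{4}J}{da^{4}} = \int_{-\infty}^{\infty} - 7 u^{8} e^{- a u^{2}} \, du = - \frac{735 \sqrt{\pi}}{16 a^{\frac{9}{2}}},$$
and the integrand here is exactly the target integrand, so $I = - \frac{735 \sqrt{\pi}}{16 a^{\frac{9}{2}}}$.

Setting $a = \frac{1}{3}$:
$$I = - \frac{59535 \sqrt{3} \sqrt{\pi}}{16}.$$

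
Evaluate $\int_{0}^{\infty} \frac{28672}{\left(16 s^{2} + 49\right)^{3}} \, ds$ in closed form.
$\frac{192 \pi}{2401}$

Recall the elementary integral
$$J(a) = \int_{0}^{\infty} \frac{7}{a^{2} + s^{2}} \, ds = \frac{7 \pi}{2 a}.$$

Differentiating under the integral sign with respect to $a$,
$$\frac{dJ}{da} = \int_{0}^{\infty} - \frac{14 a}{\left(a^{2} + s^{2}\right)^{2}} \, ds = - \frac{7 \pi}{2 a^{2}},$$
so $\int_{0}^{\infty} \frac{7}{\left(a^{2} + s^{2}\right)^{2}} \, ds = \frac{7 \pi}{4 a^{3}}$.

Repeating — each differentiation of $1/(s^2+a^2)^j$ produces $-2ja/(s^2+a^2)^{j+1}$ — and dividing through by $-2ja$ at each step yields, after $2$ differentiations in total,
$$\int_{0}^{\infty} \frac{7}{\left(a^{2} + s^{2}\right)^{3}} \, ds = \frac{21 \pi}{16 a^{5}}.$$

Setting $a = \frac{7}{4}$:
$$I = \frac{192 \pi}{2401}.$$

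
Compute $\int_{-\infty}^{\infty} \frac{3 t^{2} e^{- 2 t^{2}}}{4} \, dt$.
$\frac{3 \sqrt{2} \sqrt{\pi}}{32}$

Start from the elementary integral
$$J(a) = \int_{-\infty}^{\infty} \frac{3 e^{- a t^{2}}}{4} \, dt = \frac{3 \sqrt{\pi}}{4 \sqrt{a}}.$$

Differentiating under the integral sign brings down a factor of $(-t^2)$:
$$\frac{dJ}{da} = \int_{-\infty}^{\infty} - \frac{3 t^{2} e^{- a t^{2}}}{4} \, dt = - \frac{3 \sqrt{\pi}}{8 a^{\frac{3}{2}}}.$$

The integral on the left is $-I$, so $I = \frac{3 \sqrt{\pi}}{8 a^{\frac{3}{2}}}$.

Setting $a = 2$:
$$I = \frac{3 \sqrt{2} \sqrt{\pi}}{32}.$$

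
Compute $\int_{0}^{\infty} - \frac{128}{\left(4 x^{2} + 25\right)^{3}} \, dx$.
$- \frac{12 \pi}{3125}$

Start from the standard arctangent integral
$$J(a) = \int_{0}^{\infty} - \frac{2}{a^{2} + x^{2}} \, dx = - \frac{\pi}{a}.$$

Differentiating under the integral sign with respect to $a$,
$$\frac{dJ}{da} = \int_{0}^{\infty} \frac{4 a}{\left(a^{2} + x^{2}\right)^{2}} \, dx = \frac{\pi}{a^{2}},$$
so $\int_{0}^{\infty} - \frac{2}{\left(a^{2} + x^{2}\right)^{2}} \, dx = - \frac{\pi}{2 a^{3}}$.

Repeating — each differentiation of $1/(x^2+a^2)^j$ produces $-2ja/(x^2+a^2)^{j+1}$ — and dividing through by $-2ja$ at each step yields, after $2$ differentiations in total,
$$\int_{0}^{\infty} - \frac{2}{\left(a^{2} + x^{2}\right)^{3}} \, dx = - \frac{3 \pi}{8 a^{5}}.$$

Setting $a = \frac{5}{2}$:
$$I = - \frac{12 \pi}{3125}.$$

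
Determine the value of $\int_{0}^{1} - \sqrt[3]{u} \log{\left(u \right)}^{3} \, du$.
$\frac{243}{128}$

Begin with the known integral
$$J(a) = \int_{0}^{1} - u^{a} \, du = - \frac{1}{a + 1}.$$

Differentiating under the integral sign brings down a factor of $\ln u$:
$$\frac{dJ}{da} = \int_{0}^{1} - u^{a} \log{\left(u \right)} \, du = \frac{1}{\left(a + 1\right)^{2}}.$$

Repeating $3$ times in total — each differentiation brings down another $\ln u$ — gives
$$\frac{d^{3}J}{da^{3}} = \int_{0}^{1} - u^{a} \log{\left(u \right)}^{3} \, du = \frac{6}{\left(a + 1\right)^{4}},$$
and the integrand here is exactly the target integrand, so $I = \frac{6}{\left(a + 1\right)^{4}}$.

Setting $a = \frac{1}{3}$:
$$I = \frac{243}{128}.$$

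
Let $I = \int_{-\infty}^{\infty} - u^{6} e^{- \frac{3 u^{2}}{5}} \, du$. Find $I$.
$- \frac{625 \sqrt{15} \sqrt{\pi}}{216}$

Begin with the known integral
$$J(a) = \int_{-\infty}^{\infty} - e^{- a u^{2}} \, du = - \frac{\sqrt{\pi}}{\sqrt{a}}.$$

Differentiating under the integral sign brings down a factor of $(-u^2)$:
$$\frac{dJ}{da} = \int_{-\infty}^{\infty} u^{2} e^{- a u^{2}} \, du = \frac{\sqrt{\pi}}{2 a^{\frac{3}{2}}}.$$

Repeating $3$ times in total — each differentiation brings down another $(-u^2)$ — gives
$$\frac{d^{3}J}{da^{3}} = \int_{-\infty}^{\infty} u^{6} e^{- a u^{2}} \, du = \frac{15 \sqrt{\pi}}{8 a^{\frac{7}{2}}},$$
and the integrand here is $(-1)^{3}$ times the target integrand, so $I = (-1)^{3}\,\frac{d^{3}J}{da^{3}} = - \frac{15 \sqrt{\pi}}{8 a^{\frac{7}{2}}}$.

Setting $a = \frac{3}{5}$:
$$I = - \frac{625 \sqrt{15} \sqrt{\pi}}{216}.$$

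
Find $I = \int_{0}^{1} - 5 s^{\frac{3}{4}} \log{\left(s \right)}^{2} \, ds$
$- \frac{640}{343}$

Consider the simpler parametrised integral
$$J(a) = \int_{0}^{1} - 5 s^{a} \, ds = - \frac{5}{a + 1}.$$

Differentiating under the integral sign brings down a factor of $\ln s$:
$$\frac{dJ}{da} = \int_{0}^{1} - 5 s^{a} \log{\left(s \right)} \, ds = \frac{5}{\left(a + 1\right)^{2}}.$$

Repeating twice in total — each differentiation brings down another $\ln s$ — gives
$$\frac{d^{2}J}{da^{2}} = \int_{0}^{1} - 5 s^{a} \log{\left(s \right)}^{2} \, ds = - \frac{10}{\left(a + 1\right)^{3}},$$
and the integrand here is exactly the target integrand, so $I = - \frac{10}{\left(a + 1\right)^{3}}$.

Setting $a = \frac{3}{4}$:
$$I = - \frac{640}{343}.$$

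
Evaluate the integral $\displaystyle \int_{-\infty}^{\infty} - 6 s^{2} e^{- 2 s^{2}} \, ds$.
$- \frac{3 \sqrt{2} \sqrt{\pi}}{4}$

Start from the elementary integral
$$J(a) = \int_{-\infty}^{\infty} - 6 e^{- a s^{2}} \, ds = - \frac{6 \sqrt{\pi}}{\sqrt{a}}.$$

Differentiating under the integral sign brings down a factor of $(-s^2)$:
$$\frac{dJ}{da} = \int_{-\infty}^{\infty} 6 s^{2} e^{- a s^{2}} \, ds = \frac{3 \sqrt{\pi}}{a^{\frac{3}{2}}}.$$

The integral on the left is $-I$, so $I = - \frac{3 \sqrt{\pi}}{a^{\frac{3}{2}}}$.

Setting $a = 2$:
$$I = - \frac{3 \sqrt{2} \sqrt{\pi}}{4}.$$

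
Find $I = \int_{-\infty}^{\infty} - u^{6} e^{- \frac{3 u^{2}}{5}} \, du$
$- \frac{625 \sqrt{15} \sqrt{\pi}}{216}$

Consider the simpler parametrised integral
$$J(a) = \int_{-\infty}^{\infty} - e^{- a u^{2}} \, du = - \frac{\sqrt{\pi}}{\sqrt{a}}.$$

Differentiating under the integral sign brings down a factor of $(-u^2)$:
$$\frac{dJ}{da} = \int_{-\infty}^{\infty} u^{2} e^{- a u^{2}} \, du = \frac{\sqrt{\pi}}{2 a^{\frac{3}{2}}}.$$

Repeating $3$ times in total — each differentiation brings down another $(-u^2)$ — gives
$$\frac{d^{3}J}{da^{3}} = \int_{-\infty}^{\infty} u^{6} e^{- a u^{2}} \, du = \frac{15 \sqrt{\pi}}{8 a^{\frac{7}{2}}},$$
and the integrand here is $(-1)^{3}$ times the target integrand, so $I = (-1)^{3}\,\frac{d^{3}J}{da^{3}} = - \frac{15 \sqrt{\pi}}{8 a^{\frac{7}{2}}}$.

Setting $a = \frac{3}{5}$:
$$I = - \frac{625 \sqrt{15} \sqrt{\pi}}{216}.$$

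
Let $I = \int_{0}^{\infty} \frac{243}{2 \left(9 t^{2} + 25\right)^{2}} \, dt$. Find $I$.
$\frac{81 \pi}{1000}$

Start from the standard arctangent integral
$$J(a) = \int_{0}^{\infty} \frac{3}{2 \left(a^{2} + t^{2}\right)} \, dt = \frac{3 \pi}{4 a}.$$

Differentiating under the integral sign with respect to $a$,
$$\frac{dJ}{da} = \int_{0}^{\infty} - \frac{3 a}{\left(a^{2} + t^{2}\right)^{2}} \, dt = - \frac{3 \pi}{4 a^{2}},$$
so $\int_{0}^{\infty} \frac{3}{2 \left(a^{2} + t^{2}\right)^{2}} \, dt = \frac{3 \pi}{8 a^{3}}$.

Setting $a = \frac{5}{3}$:
$$I = \frac{81 \pi}{1000}.$$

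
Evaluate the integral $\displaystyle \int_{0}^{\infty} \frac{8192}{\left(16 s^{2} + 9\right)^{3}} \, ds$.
$\frac{128 \pi}{81}$

Start from the standard arctangent integral
$$J(a) = \int_{0}^{\infty} \frac{2}{a^{2} + s^{2}} \, ds = \frac{\pi}{a}.$$

Differentiating under the integral sign with respect to $a$,
$$\frac{dJ}{da} = \int_{0}^{\infty} - \frac{4 a}{\left(a^{2} + s^{2}\right)^{2}} \, ds = - \frac{\pi}{a^{2}},$$
so $\int_{0}^{\infty} \frac{2}{\left(a^{2} + s^{2}\right)^{2}} \, ds = \frac{\pi}{2 a^{3}}$.

Repeating — each differentiation of $1/(s^2+a^2)^j$ produces $-2ja/(s^2+a^2)^{j+1}$ — and dividing through by $-2ja$ at each step yields, after $2$ differentiations in total,
$$\int_{0}^{\infty} \frac{2}{\left(a^{2} + s^{2}\right)^{3}} \, ds = \frac{3 \pi}{8 a^{5}}.$$

Setting $a = \frac{3}{4}$:
$$I = \frac{128 \pi}{81}.$$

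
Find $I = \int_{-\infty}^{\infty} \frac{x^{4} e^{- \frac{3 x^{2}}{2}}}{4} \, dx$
$\frac{\sqrt{6} \sqrt{\pi}}{36}$

Start from the elementary integral
$$J(a) = \int_{-\infty}^{\infty} \frac{e^{- a x^{2}}}{4} \, dx = \frac{\sqrt{\pi}}{4 \sqrt{a}}.$$

Differentiating under the integral sign brings down a factor of $(-x^2)$:
$$\frac{dJ}{da} = \int_{-\infty}^{\infty} - \frac{x^{2} e^{- a x^{2}}}{4} \, dx = - \frac{\sqrt{\pi}}{8 a^{\frac{3}{2}}}.$$

Repeating twice in total — each differentiation brings down another $(-x^2)$ — gives
$$\frac{d^{2}J}{da^{2}} = \int_{-\infty}^{\infty} \frac{x^{4} e^{- a x^{2}}}{4} \, dx = \frac{3 \sqrt{\pi}}{16 a^{\frac{5}{2}}},$$
and the integrand here is exactly the target integrand, so $I = \frac{3 \sqrt{\pi}}{16 a^{\frac{5}{2}}}$.

Setting $a = \frac{3}{2}$:
$$I = \frac{\sqrt{6} \sqrt{\pi}}{36}.$$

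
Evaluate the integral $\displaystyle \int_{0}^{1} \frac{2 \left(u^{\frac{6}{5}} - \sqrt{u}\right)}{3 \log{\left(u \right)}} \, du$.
$\log{\left(\frac{\sqrt[3]{15} \cdot 22^{\frac{2}{3}}}{15} \right)}$

Introduce a parameter $a$ in the exponent: let $I(a) = \int_{0}^{1} \frac{2 \left(u^{\frac{6}{5}} - u^{a}\right)}{3 \log{\left(u \right)}} \, du$.

Since $\dfrac{\partial}{\partial a}\,u^{a} = u^{a} \ln u$, the $\ln u$ in the denominator cancels and
$$\frac{dI}{da} = \int_{0}^{1} - \frac{2}{3} u^{a} \, du = - \frac{2}{3} \left[\frac{u^{a+1}}{a+1}\right]_0^1 = - \frac{2}{3 a + 3}.$$

Integrating with respect to $a$ gives $I(a) = - \frac{2 \log{\left(a + 1 \right)}}{3} - \frac{2 \log{\left(5 \right)}}{3} + \frac{2 \log{\left(11 \right)}}{3} + C$.

At $a = \frac{6}{5}$ the integrand is identically $0$, so $I(\frac{6}{5}) = 0$. The closed form gives $0$, hence $C = 0$.

Setting $a = \frac{1}{2}$:
$$I = \log{\left(\frac{\sqrt[3]{15} \cdot 22^{\frac{2}{3}}}{15} \right)}.$$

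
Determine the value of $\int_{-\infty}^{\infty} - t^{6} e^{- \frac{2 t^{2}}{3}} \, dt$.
$- \frac{405 \sqrt{6} \sqrt{\pi}}{128}$

Start from the elementary integral
$$J(a) = \int_{-\infty}^{\infty} - e^{- a t^{2}} \, dt = - \frac{\sqrt{\pi}}{\sqrt{a}}.$$

Differentiating under the integral sign brings down a factor of $(-t^2)$:
$$\frac{dJ}{da} = \int_{-\infty}^{\infty} t^{2} e^{- a t^{2}} \, dt = \frac{\sqrt{\pi}}{2 a^{\frac{3}{2}}}.$$

Repeating $3$ times in total — each differentiation brings down another $(-t^2)$ — gives
$$\frac{d^{3}J}{da^{3}} = \int_{-\infty}^{\infty} t^{6} e^{- a t^{2}} \, dt = \frac{15 \sqrt{\pi}}{8 a^{\frac{7}{2}}},$$
and the integrand here is $(-1)^{3}$ times the target integrand, so $I = (-1)^{3}\,\frac{d^{3}J}{da^{3}} = - \frac{15 \sqrt{\pi}}{8 a^{\frac{7}{2}}}$.

Setting $a = \frac{2}{3}$:
$$I = - \frac{405 \sqrt{6} \sqrt{\pi}}{128}.$$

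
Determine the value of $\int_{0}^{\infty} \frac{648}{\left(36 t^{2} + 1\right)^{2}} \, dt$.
$27 \pi$

Recall the elementary integral
$$J(a) = \int_{0}^{\infty} \frac{1}{2 \left(a^{2} + t^{2}\right)} \, dt = \frac{\pi}{4 a}.$$

Differentiating under the integral sign with respect to $a$,
$$\frac{dJ}{da} = \int_{0}^{\infty} - \frac{a}{\left(a^{2} + t^{2}\right)^{2}} \, dt = - \frac{\pi}{4 a^{2}},$$
so $\int_{0}^{\infty} \frac{1}{2 \left(a^{2} + t^{2}\right)^{2}} \, dt = \frac{\pi}{8 a^{3}}$.

Setting $a = \frac{1}{6}$:
$$I = 27 \pi.$$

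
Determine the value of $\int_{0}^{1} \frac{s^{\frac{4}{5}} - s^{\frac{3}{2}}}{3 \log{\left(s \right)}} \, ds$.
$\log{\left(\frac{\sqrt[3]{90}}{5} \right)}$

Introduce a parameter $a$ in the exponent: let $I(a) = \int_{0}^{1} \frac{- s^{\frac{3}{2}} + s^{a}}{3 \log{\left(s \right)}} \, ds$.

Since $\dfrac{\partial}{\partial a}\,s^{a} = s^{a} \ln s$, the $\ln s$ in the denominator cancels and
$$\frac{dI}{da} = \int_{0}^{1} \frac{1}{3} s^{a} \, ds = \frac{1}{3} \left[\frac{s^{a+1}}{a+1}\right]_0^1 = \frac{1}{3 \left(a + 1\right)}.$$

Integrating with respect to $a$ gives $I(a) = \frac{\log{\left(a + 1 \right)}}{3} - \frac{\log{\left(5 \right)}}{3} + \frac{\log{\left(2 \right)}}{3} + C$.

At $a = \frac{3}{2}$ the integrand is identically $0$, so $I(\frac{3}{2}) = 0$. The closed form gives $0$, hence $C = 0$.

Setting $a = \frac{4}{5}$:
$$I = \log{\left(\frac{\sqrt[3]{90}}{5} \right)}.$$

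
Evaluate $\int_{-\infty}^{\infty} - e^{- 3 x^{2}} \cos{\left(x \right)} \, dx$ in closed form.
$- \frac{\sqrt{3} \sqrt{\pi}}{3 e^{\frac{1}{12}}}$

Treat the cosine frequency as a parameter and define $I(b) = \int_{-\infty}^{\infty} - e^{- 3 x^{2}} \cos{\left(b x \right)} \, dx$.

Differentiating under the integral sign,
$$I'(b) = \int_{-\infty}^{\infty} x e^{- 3 x^{2}} \sin{\left(b x \right)} \, dx.$$

Integrate $\int_{-\infty}^{\infty} x \sin(b x)\, e^{- 3 x^{2}}\, dx$ by parts with $u = \sin(b x)$ and $dv = x\, e^{- 3 x^{2}}\, dx$, giving $v = - \frac{e^{- 3 x^{2}}}{6}$. The boundary term vanishes and
$$\int_{-\infty}^{\infty} x \sin(b x)\, e^{- 3 x^{2}}\, dx = \frac{b}{6} \int_{-\infty}^{\infty} \cos(b x)\, e^{- 3 x^{2}}\, dx,$$
so $I'(b) = - \frac{b}{6}\, I(b)$.

This is a separable first-order ODE; solving with the initial condition $I(0) = \int_{-\infty}^{\infty} - e^{- 3 x^{2}}\,dx = - \frac{\sqrt{3} \sqrt{\pi}}{3}$ gives
$$I(b) = - \frac{\sqrt{3} \sqrt{\pi} e^{- \frac{b^{2}}{12}}}{3}.$$

Setting $b = 1$:
$$I = - \frac{\sqrt{3} \sqrt{\pi}}{3 e^{\frac{1}{12}}}.$$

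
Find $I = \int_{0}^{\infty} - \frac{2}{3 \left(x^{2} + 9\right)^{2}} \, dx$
$- \frac{\pi}{162}$

Begin with the known result
$$J(a) = \int_{0}^{\infty} - \frac{2}{3 \left(a^{2} + x^{2}\right)} \, dx = - \frac{\pi}{3 a}.$$

Differentiating under the integral sign with respect to $a$,
$$\frac{dJ}{da} = \int_{0}^{\infty} \frac{4 a}{3 \left(a^{2} + x^{2}\right)^{2}} \, dx = \frac{\pi}{3 a^{2}},$$
so $\int_{0}^{\infty} - \frac{2}{3 \left(a^{2} + x^{2}\right)^{2}} \, dx = - \frac{\pi}{6 a^{3}}$.

Setting $a = 3$:
$$I = - \frac{\pi}{162}.$$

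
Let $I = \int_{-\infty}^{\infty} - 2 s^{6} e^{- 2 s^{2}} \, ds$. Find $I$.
$- \frac{15 \sqrt{2} \sqrt{\pi}}{64}$

Consider the simpler parametrised integral
$$J(a) = \int_{-\infty}^{\infty} - 2 e^{- a s^{2}} \, ds = - \frac{2 \sqrt{\pi}}{\sqrt{a}}.$$

Differentiating under the integral sign brings down a factor of $(-s^2)$:
$$\frac{dJ}{da} = \int_{-\infty}^{\infty} 2 s^{2} e^{- a s^{2}} \, ds = \frac{\sqrt{\pi}}{a^{\frac{3}{2}}}.$$

Repeating $3$ times in total — each differentiation brings down another $(-s^2)$ — gives
$$\frac{d^{3}J}{da^{3}} = \int_{-\infty}^{\infty} 2 s^{6} e^{- a s^{2}} \, ds = \frac{15 \sqrt{\pi}}{4 a^{\frac{7}{2}}},$$
and the integrand here is $(-1)^{3}$ times the target integrand, so $I = (-1)^{3}\,\frac{d^{3}J}{da^{3}} = - \frac{15 \sqrt{\pi}}{4 a^{\frac{7}{2}}}$.

Setting $a = 2$:
$$I = - \frac{15 \sqrt{2} \sqrt{\pi}}{64}.$$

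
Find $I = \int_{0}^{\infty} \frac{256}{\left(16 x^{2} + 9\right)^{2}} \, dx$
$\frac{16 \pi}{27}$

Start from the standard arctangent integral
$$J(a) = \int_{0}^{\infty} \frac{1}{a^{2} + x^{2}} \, dx = \frac{\pi}{2 a}.$$

Differentiating under the integral sign with respect to $a$,
$$\frac{dJ}{da} = \int_{0}^{\infty} - \frac{2 a}{\left(a^{2} + x^{2}\right)^{2}} \, dx = - \frac{\pi}{2 a^{2}},$$
so $\int_{0}^{\infty} \frac{1}{\left(a^{2} + x^{2}\right)^{2}} \, dx = \frac{\pi}{4 a^{3}}$.

Setting $a = \frac{3}{4}$:
$$I = \frac{16 \pi}{27}.$$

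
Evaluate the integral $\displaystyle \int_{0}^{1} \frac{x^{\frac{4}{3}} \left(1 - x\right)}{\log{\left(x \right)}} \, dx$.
$\log{\left(\frac{7}{10} \right)}$

Replace the exponent $\frac{4}{3}$ by a parameter $a$: let $I(a) = \int_{0}^{1} \frac{- x^{\frac{7}{3}} + x^{a}}{\log{\left(x \right)}} \, dx$.

Since $\dfrac{\partial}{\partial a}\,x^{a} = x^{a} \ln x$, the $\ln x$ in the denominator cancels and
$$\frac{dI}{da} = \int_{0}^{1} x^{a} \, dx = \left[\frac{x^{a+1}}{a+1}\right]_0^1 = \frac{1}{a + 1}.$$

Integrating with respect to $a$ gives $I(a) = \log{\left(\frac{3 a}{10} + \frac{3}{10} \right)} + C$.

At $a = \frac{7}{3}$ the integrand is identically $0$, so $I(\frac{7}{3}) = 0$. The closed form gives $0$, hence $C = 0$.

Setting $a = \frac{4}{3}$:
$$I = \log{\left(\frac{7}{10} \right)}.$$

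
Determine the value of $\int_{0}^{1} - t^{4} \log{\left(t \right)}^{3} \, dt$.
$\frac{6}{625}$

Consider the simpler parametrised integral
$$J(a) = \int_{0}^{1} - t^{a} \, dt = - \frac{1}{a + 1}.$$

Differentiating under the integral sign brings down a factor of $\ln t$:
$$\frac{dJ}{da} = \int_{0}^{1} - t^{a} \log{\left(t \right)} \, dt = \frac{1}{\left(a + 1\right)^{2}}.$$

Repeating $3$ times in total — each differentiation brings down another $\ln t$ — gives
$$\frac{d^{3}J}{da^{3}} = \int_{0}^{1} - t^{a} \log{\left(t \right)}^{3} \, dt = \frac{6}{\left(a + 1\right)^{4}},$$
and the integrand here is exactly the target integrand, so $I = \frac{6}{\left(a + 1\right)^{4}}$.

Setting $a = 4$:
$$I = \frac{6}{625}.$$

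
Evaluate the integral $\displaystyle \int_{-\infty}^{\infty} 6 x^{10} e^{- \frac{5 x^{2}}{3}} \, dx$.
$\frac{137781 \sqrt{15} \sqrt{\pi}}{50000}$

Start from the elementary integral
$$J(a) = \int_{-\infty}^{\infty} 6 e^{- a x^{2}} \, dx = \frac{6 \sqrt{\pi}}{\sqrt{a}}.$$

Differentiating under the integral sign brings down a factor of $(-x^2)$:
$$\frac{dJ}{da} = \int_{-\infty}^{\infty} - 6 x^{2} e^{- a x^{2}} \, dx = - \frac{3 \sqrt{\pi}}{a^{\frac{3}{2}}}.$$

Repeating $5$ times in total — each differentiation brings down another $(-x^2)$ — gives
$$\frac{d^{5}J}{da^{5}} = \int_{-\infty}^{\infty} - 6 x^{10} e^{- a x^{2}} \, dx = - \frac{2835 \sqrt{\pi}}{16 a^{\frac{11}{2}}},$$
and the integrand here is $(-1)^{5}$ times the target integrand, so $I = (-1)^{5}\,\frac{d^{5}J}{da^{5}} = \frac{2835 \sqrt{\pi}}{16 a^{\frac{11}{2}}}$.

Setting $a = \frac{5}{3}$:
$$I = \frac{137781 \sqrt{15} \sqrt{\pi}}{50000}.$$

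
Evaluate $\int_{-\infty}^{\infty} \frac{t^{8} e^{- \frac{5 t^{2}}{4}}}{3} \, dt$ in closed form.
$\frac{224 \sqrt{5} \sqrt{\pi}}{625}$

Start from the elementary integral
$$J(a) = \int_{-\infty}^{\infty} \frac{e^{- a t^{2}}}{3} \, dt = \frac{\sqrt{\pi}}{3 \sqrt{a}}.$$

Differentiating under the integral sign brings down a factor of $(-t^2)$:
$$\frac{dJ}{da} = \int_{-\infty}^{\infty} - \frac{t^{2} e^{- a t^{2}}}{3} \, dt = - \frac{\sqrt{\pi}}{6 a^{\frac{3}{2}}}.$$

Repeating $4$ times in total — each differentiation brings down another $(-t^2)$ — gives
$$\frac{d^{4}J}{da^{4}} = \int_{-\infty}^{\infty} \frac{t^{8} e^{- a t^{2}}}{3} \, dt = \frac{35 \sqrt{\pi}}{16 a^{\frac{9}{2}}},$$
and the integrand here is exactly the target integrand, so $I = \frac{35 \sqrt{\pi}}{16 a^{\frac{9}{2}}}$.

Setting $a = \frac{5}{4}$:
$$I = \frac{224 \sqrt{5} \sqrt{\pi}}{625}.$$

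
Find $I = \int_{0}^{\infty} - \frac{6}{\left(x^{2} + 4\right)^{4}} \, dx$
$- \frac{15 \pi}{2048}$

Start from the standard arctangent integral
$$J(a) = \int_{0}^{\infty} - \frac{6}{a^{2} + x^{2}} \, dx = - \frac{3 \pi}{a}.$$

Differentiating under the integral sign with respect to $a$,
$$\frac{dJ}{da} = \int_{0}^{\infty} \frac{12 a}{\left(a^{2} + x^{2}\right)^{2}} \, dx = \frac{3 \pi}{a^{2}},$$
so $\int_{0}^{\infty} - \frac{6}{\left(a^{2} + x^{2}\right)^{2}} \, dx = - \frac{3 \pi}{2 a^{3}}$.

Repeating — each differentiation of $1/(x^2+a^2)^j$ produces $-2ja/(x^2+a^2)^{j+1}$ — and dividing through by $-2ja$ at each step yields, after $3$ differentiations in total,
$$\int_{0}^{\infty} - \frac{6}{\left(a^{2} + x^{2}\right)^{4}} \, dx = - \frac{15 \pi}{16 a^{7}}.$$

Setting $a = 2$:
$$I = - \frac{15 \pi}{2048}.$$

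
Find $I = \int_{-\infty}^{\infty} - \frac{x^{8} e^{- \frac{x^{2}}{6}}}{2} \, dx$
$- \frac{8505 \sqrt{6} \sqrt{\pi}}{2}$

Begin with the known integral
$$J(a) = \int_{-\infty}^{\infty} - \frac{e^{- a x^{2}}}{2} \, dx = - \frac{\sqrt{\pi}}{2 \sqrt{a}}.$$

Differentiating under the integral sign brings down a factor of $(-x^2)$:
$$\frac{dJ}{da} = \int_{-\infty}^{\infty} \frac{x^{2} e^{- a x^{2}}}{2} \, dx = \frac{\sqrt{\pi}}{4 a^{\frac{3}{2}}}.$$

Repeating $4$ times in total — each differentiation brings down another $(-x^2)$ — gives
$$\frac{d^{4}J}{da^{4}} = \int_{-\infty}^{\infty} - \frac{x^{8} e^{- a x^{2}}}{2} \, dx = - \frac{105 \sqrt{\pi}}{32 a^{\frac{9}{2}}},$$
and the integrand here is exactly the target integrand, so $I = - \frac{105 \sqrt{\pi}}{32 a^{\frac{9}{2}}}$.

Setting $a = \frac{1}{6}$:
$$I = - \frac{8505 \sqrt{6} \sqrt{\pi}}{2}.$$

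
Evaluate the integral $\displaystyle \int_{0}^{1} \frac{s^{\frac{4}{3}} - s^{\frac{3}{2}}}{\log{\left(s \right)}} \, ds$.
$\log{\left(\frac{14}{15} \right)}$

Consider the one-parameter family: let $I(a) = \int_{0}^{1} \frac{- s^{\frac{3}{2}} + s^{a}}{\log{\left(s \right)}} \, ds$.

Since $\dfrac{\partial}{\partial a}\,s^{a} = s^{a} \ln s$, the $\ln s$ in the denominator cancels and
$$\frac{dI}{da} = \int_{0}^{1} s^{a} \, ds = \left[\frac{s^{a+1}}{a+1}\right]_0^1 = \frac{1}{a + 1}.$$

Integrating with respect to $a$ gives $I(a) = \log{\left(\frac{2 a}{5} + \frac{2}{5} \right)} + C$.

At $a = \frac{3}{2}$ the integrand is identically $0$, so $I(\frac{3}{2}) = 0$. The closed form gives $0$, hence $C = 0$.

Setting $a = \frac{4}{3}$:
$$I = \log{\left(\frac{14}{15} \right)}.$$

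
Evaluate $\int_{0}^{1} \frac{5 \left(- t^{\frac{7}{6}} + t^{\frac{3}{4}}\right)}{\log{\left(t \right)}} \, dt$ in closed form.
$- \log{\left(\frac{11881376}{4084101} \right)}$

Introduce a parameter $a$ in the exponent: let $I(a) = \int_{0}^{1} \frac{5 \left(t^{\frac{3}{4}} - t^{a}\right)}{\log{\left(t \right)}} \, dt$.

Since $\dfrac{\partial}{\partial a}\,t^{a} = t^{a} \ln t$, the $\ln t$ in the denominator cancels and
$$\frac{dI}{da} = \int_{0}^{1} -5 t^{a} \, dt = -5 \left[\frac{t^{a+1}}{a+1}\right]_0^1 = - \frac{5}{a + 1}.$$

Integrating with respect to $a$ gives $I(a) = - \log{\left(\frac{1024 \left(a + 1\right)^{5}}{16807} \right)} + C$.

At $a = \frac{3}{4}$ the integrand is identically $0$, so $I(\frac{3}{4}) = 0$. The closed form gives $0$, hence $C = 0$.

Setting $a = \frac{7}{6}$:
$$I = - \log{\left(\frac{11881376}{4084101} \right)}.$$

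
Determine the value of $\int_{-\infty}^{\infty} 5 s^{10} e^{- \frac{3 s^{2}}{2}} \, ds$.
$\frac{175 \sqrt{6} \sqrt{\pi}}{27}$

Consider the simpler parametrised integral
$$J(a) = \int_{-\infty}^{\infty} 5 e^{- a s^{2}} \, ds = \frac{5 \sqrt{\pi}}{\sqrt{a}}.$$

Differentiating under the integral sign brings down a factor of $(-s^2)$:
$$\frac{dJ}{da} = \int_{-\infty}^{\infty} - 5 s^{2} e^{- a s^{2}} \, ds = - \frac{5 \sqrt{\pi}}{2 a^{\frac{3}{2}}}.$$

Repeating $5$ times in total — each differentiation brings down another $(-s^2)$ — gives
$$\frac{d^{5}J}{da^{5}} = \int_{-\infty}^{\infty} - 5 s^{10} e^{- a s^{2}} \, ds = - \frac{4725 \sqrt{\pi}}{32 a^{\frac{11}{2}}},$$
and the integrand here is $(-1)^{5}$ times the target integrand, so $I = (-1)^{5}\,\frac{d^{5}J}{da^{5}} = \frac{4725 \sqrt{\pi}}{32 a^{\frac{11}{2}}}$.

Setting $a = \frac{3}{2}$:
$$I = \frac{175 \sqrt{6} \sqrt{\pi}}{27}.$$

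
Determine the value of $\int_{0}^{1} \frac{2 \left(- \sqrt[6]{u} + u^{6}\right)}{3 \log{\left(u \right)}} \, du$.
$\frac{2 \log{\left(6 \right)}}{3}$

Introduce a parameter $a$ in the exponent: let $I(a) = \int_{0}^{1} \frac{2 \left(- \sqrt[6]{u} + u^{a}\right)}{3 \log{\left(u \right)}} \, du$.

Since $\dfrac{\partial}{\partial a}\,u^{a} = u^{a} \ln u$, the $\ln u$ in the denominator cancels and
$$\frac{dI}{da} = \int_{0}^{1} \frac{2}{3} u^{a} \, du = \frac{2}{3} \left[\frac{u^{a+1}}{a+1}\right]_0^1 = \frac{2}{3 \left(a + 1\right)}.$$

Integrating with respect to $a$ gives $I(a) = \log{\left(\frac{6^{\frac{2}{3}} \sqrt[3]{7} \left(a + 1\right)^{\frac{2}{3}}}{7} \right)} + C$.

At $a = \frac{1}{6}$ the integrand is identically $0$, so $I(\frac{1}{6}) = 0$. The closed form gives $0$, hence $C = 0$.

Setting $a = 6$:
$$I = \frac{2 \log{\left(6 \right)}}{3}.$$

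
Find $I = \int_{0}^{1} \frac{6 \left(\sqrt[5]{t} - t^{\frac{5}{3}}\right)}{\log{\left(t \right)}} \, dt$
$\log{\left(\frac{531441}{64000000} \right)}$

Replace the exponent $\frac{1}{5}$ by a parameter $a$: let $I(a) = \int_{0}^{1} \frac{6 \left(- t^{\frac{5}{3}} + t^{a}\right)}{\log{\left(t \right)}} \, dt$.

Since $\dfrac{\partial}{\partial a}\,t^{a} = t^{a} \ln t$, the $\ln t$ in the denominator cancels and
$$\frac{dI}{da} = \int_{0}^{1} 6 t^{a} \, dt = 6 \left[\frac{t^{a+1}}{a+1}\right]_0^1 = \frac{6}{a + 1}.$$

Integrating with respect to $a$ gives $I(a) = \log{\left(\frac{729 \left(a + 1\right)^{6}}{262144} \right)} + C$.

At $a = \frac{5}{3}$ the integrand is identically $0$, so $I(\frac{5}{3}) = 0$. The closed form gives $0$, hence $C = 0$.

Setting $a = \frac{1}{5}$:
$$I = \log{\left(\frac{531441}{64000000} \right)}.$$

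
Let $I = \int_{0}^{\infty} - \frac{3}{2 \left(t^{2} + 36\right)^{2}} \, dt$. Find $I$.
$- \frac{\pi}{576}$

Begin with the known result
$$J(a) = \int_{0}^{\infty} - \frac{3}{2 \left(a^{2} + t^{2}\right)} \, dt = - \frac{3 \pi}{4 a}.$$

Differentiating under the integral sign with respect to $a$,
$$\frac{dJ}{da} = \int_{0}^{\infty} \frac{3 a}{\left(a^{2} + t^{2}\right)^{2}} \, dt = \frac{3 \pi}{4 a^{2}},$$
so $\int_{0}^{\infty} - \frac{3}{2 \left(a^{2} + t^{2}\right)^{2}} \, dt = - \frac{3 \pi}{8 a^{3}}$.

Setting $a = 6$:
$$I = - \frac{\pi}{576}.$$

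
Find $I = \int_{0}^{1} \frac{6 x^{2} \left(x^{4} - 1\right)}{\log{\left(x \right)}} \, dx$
$\log{\left(\frac{117649}{729} \right)}$

Introduce a parameter $a$ in the exponent: let $I(a) = \int_{0}^{1} \frac{6 \left(x^{6} - x^{a}\right)}{\log{\left(x \right)}} \, dx$.

Since $\dfrac{\partial}{\partial a}\,x^{a} = x^{a} \ln x$, the $\ln x$ in the denominator cancels and
$$\frac{dI}{da} = \int_{0}^{1} -6 x^{a} \, dx = -6 \left[\frac{x^{a+1}}{a+1}\right]_0^1 = - \frac{6}{a + 1}.$$

Integrating with respect to $a$ gives $I(a) = \log{\left(\frac{117649}{\left(a + 1\right)^{6}} \right)} + C$.

At $a = 6$ the integrand is identically $0$, so $I(6) = 0$. The closed form gives $0$, hence $C = 0$.

Setting $a = 2$:
$$I = \log{\left(\frac{117649}{729} \right)}.$$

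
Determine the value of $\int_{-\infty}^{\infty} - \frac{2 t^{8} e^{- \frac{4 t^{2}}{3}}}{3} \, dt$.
$- \frac{2835 \sqrt{3} \sqrt{\pi}}{4096}$

Consider the simpler parametrised integral
$$J(a) = \int_{-\infty}^{\infty} - \frac{2 e^{- a t^{2}}}{3} \, dt = - \frac{2 \sqrt{\pi}}{3 \sqrt{a}}.$$

Differentiating under the integral sign brings down a factor of $(-t^2)$:
$$\frac{dJ}{da} = \int_{-\infty}^{\infty} \frac{2 t^{2} e^{- a t^{2}}}{3} \, dt = \frac{\sqrt{\pi}}{3 a^{\frac{3}{2}}}.$$

Repeating $4$ times in total — each differentiation brings down another $(-t^2)$ — gives
$$\frac{d^{4}J}{da^{4}} = \int_{-\infty}^{\infty} - \frac{2 t^{8} e^{- a t^{2}}}{3} \, dt = - \frac{35 \sqrt{\pi}}{8 a^{\frac{9}{2}}},$$
and the integrand here is exactly the target integrand, so $I = - \frac{35 \sqrt{\pi}}{8 a^{\frac{9}{2}}}$.

Setting $a = \frac{4}{3}$:
$$I = - \frac{2835 \sqrt{3} \sqrt{\pi}}{4096}.$$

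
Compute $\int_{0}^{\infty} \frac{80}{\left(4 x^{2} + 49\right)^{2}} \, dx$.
$\frac{10 \pi}{343}$

Start from the standard arctangent integral
$$J(a) = \int_{0}^{\infty} \frac{5}{a^{2} + x^{2}} \, dx = \frac{5 \pi}{2 a}.$$

Differentiating under the integral sign with respect to $a$,
$$\frac{dJ}{da} = \int_{0}^{\infty} - \frac{10 a}{\left(a^{2} + x^{2}\right)^{2}} \, dx = - \frac{5 \pi}{2 a^{2}},$$
so $\int_{0}^{\infty} \frac{5}{\left(a^{2} + x^{2}\right)^{2}} \, dx = \frac{5 \pi}{4 a^{3}}$.

Setting $a = \frac{7}{2}$:
$$I = \frac{10 \pi}{343}.$$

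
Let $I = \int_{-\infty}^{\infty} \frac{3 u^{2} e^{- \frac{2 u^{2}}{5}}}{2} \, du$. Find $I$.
$\frac{15 \sqrt{10} \sqrt{\pi}}{16}$

Start from the elementary integral
$$J(a) = \int_{-\infty}^{\infty} \frac{3 e^{- a u^{2}}}{2} \, du = \frac{3 \sqrt{\pi}}{2 \sqrt{a}}.$$

Differentiating under the integral sign brings down a factor of $(-u^2)$:
$$\frac{dJ}{da} = \int_{-\infty}^{\infty} - \frac{3 u^{2} e^{- a u^{2}}}{2} \, du = - \frac{3 \sqrt{\pi}}{4 a^{\frac{3}{2}}}.$$

The integral on the left is $-I$, so $I = \frac{3 \sqrt{\pi}}{4 a^{\frac{3}{2}}}$.

Setting $a = \frac{2}{5}$:
$$I = \frac{15 \sqrt{10} \sqrt{\pi}}{16}.$$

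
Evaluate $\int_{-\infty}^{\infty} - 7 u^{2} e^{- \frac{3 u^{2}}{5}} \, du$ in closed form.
$- \frac{35 \sqrt{15} \sqrt{\pi}}{18}$

Consider the simpler parametrised integral
$$J(a) = \int_{-\infty}^{\infty} - 7 e^{- a u^{2}} \, du = - \frac{7 \sqrt{\pi}}{\sqrt{a}}.$$

Differentiating under the integral sign brings down a factor of $(-u^2)$:
$$\frac{dJ}{da} = \int_{-\infty}^{\infty} 7 u^{2} e^{- a u^{2}} \, du = \frac{7 \sqrt{\pi}}{2 a^{\frac{3}{2}}}.$$

The integral on the left is $-I$, so $I = - \frac{7 \sqrt{\pi}}{2 a^{\frac{3}{2}}}$.

Setting $a = \frac{3}{5}$:
$$I = - \frac{35 \sqrt{15} \sqrt{\pi}}{18}.$$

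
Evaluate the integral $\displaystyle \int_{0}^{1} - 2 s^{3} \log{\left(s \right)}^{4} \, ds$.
$- \frac{3}{64}$

Begin with the known integral
$$J(a) = \int_{0}^{1} - 2 s^{a} \, ds = - \frac{2}{a + 1}.$$

Differentiating under the integral sign brings down a factor of $\ln s$:
$$\frac{dJ}{da} = \int_{0}^{1} - 2 s^{a} \log{\left(s \right)} \, ds = \frac{2}{\left(a + 1\right)^{2}}.$$

Repeating $4$ times in total — each differentiation brings down another $\ln s$ — gives
$$\frac{d^{4}J}{da^{4}} = \int_{0}^{1} - 2 s^{a} \log{\left(s \right)}^{4} \, ds = - \frac{48}{\left(a + 1\right)^{5}},$$
and the integrand here is exactly the target integrand, so $I = - \frac{48}{\left(a + 1\right)^{5}}$.

Setting $a = 3$:
$$I = - \frac{3}{64}.$$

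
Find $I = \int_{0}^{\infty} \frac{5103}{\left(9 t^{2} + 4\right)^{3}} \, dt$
$\frac{5103 \pi}{512}$

Recall the elementary integral
$$J(a) = \int_{0}^{\infty} \frac{7}{a^{2} + t^{2}} \, dt = \frac{7 \pi}{2 a}.$$

Differentiating under the integral sign with respect to $a$,
$$\frac{dJ}{da} = \int_{0}^{\infty} - \frac{14 a}{\left(a^{2} + t^{2}\right)^{2}} \, dt = - \frac{7 \pi}{2 a^{2}},$$
so $\int_{0}^{\infty} \frac{7}{\left(a^{2} + t^{2}\right)^{2}} \, dt = \frac{7 \pi}{4 a^{3}}$.

Repeating — each differentiation of $1/(t^2+a^2)^j$ produces $-2ja/(t^2+a^2)^{j+1}$ — and dividing through by $-2ja$ at each step yields, after $2$ differentiations in total,
$$\int_{0}^{\infty} \frac{7}{\left(a^{2} + t^{2}\right)^{3}} \, dt = \frac{21 \pi}{16 a^{5}}.$$

Setting $a = \frac{2}{3}$:
$$I = \frac{5103 \pi}{512}.$$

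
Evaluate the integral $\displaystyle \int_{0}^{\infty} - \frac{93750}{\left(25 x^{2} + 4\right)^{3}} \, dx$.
$- \frac{28125 \pi}{256}$

Start from the standard arctangent integral
$$J(a) = \int_{0}^{\infty} - \frac{6}{a^{2} + x^{2}} \, dx = - \frac{3 \pi}{a}.$$

Differentiating under the integral sign with respect to $a$,
$$\frac{dJ}{da} = \int_{0}^{\infty} \frac{12 a}{\left(a^{2} + x^{2}\right)^{2}} \, dx = \frac{3 \pi}{a^{2}},$$
so $\int_{0}^{\infty} - \frac{6}{\left(a^{2} + x^{2}\right)^{2}} \, dx = - \frac{3 \pi}{2 a^{3}}$.

Repeating — each differentiation of $1/(x^2+a^2)^j$ produces $-2ja/(x^2+a^2)^{j+1}$ — and dividing through by $-2ja$ at each step yields, after $2$ differentiations in total,
$$\int_{0}^{\infty} - \frac{6}{\left(a^{2} + x^{2}\right)^{3}} \, dx = - \frac{9 \pi}{8 a^{5}}.$$

Setting $a = \frac{2}{5}$:
$$I = - \frac{28125 \pi}{256}.$$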